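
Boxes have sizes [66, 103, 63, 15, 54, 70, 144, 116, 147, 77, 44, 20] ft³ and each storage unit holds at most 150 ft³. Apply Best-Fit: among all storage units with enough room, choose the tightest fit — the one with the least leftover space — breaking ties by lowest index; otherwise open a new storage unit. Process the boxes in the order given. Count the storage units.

Put 66 ft³ in storage unit 1; 84 ft³ remain.
Put 103 ft³ in storage unit 2; 47 ft³ remain.
Put 63 ft³ in storage unit 1; 21 ft³ remain.
Put 15 ft³ in storage unit 1; 6 ft³ remain.
Put 54 ft³ in storage unit 3; 96 ft³ remain.
Put 70 ft³ in storage unit 3; 26 ft³ remain.
Put 144 ft³ in storage unit 4; 6 ft³ remain.
Put 116 ft³ in storage unit 5; 34 ft³ remain.
Put 147 ft³ in storage unit 6; 3 ft³ remain.
Put 77 ft³ in storage unit 7; 73 ft³ remain.
Put 44 ft³ in storage unit 2; 3 ft³ remain.
Put 20 ft³ in storage unit 3; 6 ft³ remain.
Final storage units: [66,63,15] [103,44] [54,70,20] [144] [116] [147] [77].

7 storage units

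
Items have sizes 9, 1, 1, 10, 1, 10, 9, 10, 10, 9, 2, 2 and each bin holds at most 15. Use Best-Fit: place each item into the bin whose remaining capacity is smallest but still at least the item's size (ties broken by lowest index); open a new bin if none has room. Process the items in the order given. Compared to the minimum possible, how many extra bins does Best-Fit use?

Best-Fit: [9,1,1,1,2] [10,2] [10] [9] [10] [10] [9] → 7 bins.
7 items exceed 7.5 (half the capacity), and no two of those can share a bin, so at least 7 bins are needed.
So 7 is already optimal.

0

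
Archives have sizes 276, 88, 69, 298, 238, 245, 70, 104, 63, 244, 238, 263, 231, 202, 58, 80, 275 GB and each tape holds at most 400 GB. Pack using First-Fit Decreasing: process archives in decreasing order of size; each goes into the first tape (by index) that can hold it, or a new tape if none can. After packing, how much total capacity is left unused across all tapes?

958

Sorted descending: 298, 276, 275, 263, 245, 244, 238, 238, 231, 202, 104, 88, 80, 70, 69, 63, 58.
298 GB → tape 1 (remaining 102 GB)
276 GB → tape 2 (remaining 124 GB)
275 GB → tape 3 (remaining 125 GB)
263 GB → tape 4 (remaining 137 GB)
245 GB → tape 5 (remaining 155 GB)
244 GB → tape 6 (remaining 156 GB)
238 GB → tape 7 (remaining 162 GB)
238 GB → tape 8 (remaining 162 GB)
231 GB → tape 9 (remaining 169 GB)
202 GB → tape 10 (remaining 198 GB)
104 GB → tape 2 (remaining 20 GB)
88 GB → tape 1 (remaining 14 GB)
80 GB → tape 3 (remaining 45 GB)
70 GB → tape 4 (remaining 67 GB)
69 GB → tape 5 (remaining 86 GB)
63 GB → tape 4 (remaining 4 GB)
58 GB → tape 5 (remaining 28 GB)
10 tapes × 400 GB = 4000 GB; used 3042 GB; unused 958 GB.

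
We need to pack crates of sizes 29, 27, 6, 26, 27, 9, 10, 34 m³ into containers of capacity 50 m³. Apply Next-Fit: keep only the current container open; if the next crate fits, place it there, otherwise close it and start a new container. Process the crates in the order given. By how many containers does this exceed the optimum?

Next-Fit: [29] [27,6] [26] [27,9,10] [34] → 5 containers.
5 crates exceed 25 m³ (half the capacity), and no two of those can share a container, so at least 5 containers are needed.
So 5 is already optimal.

0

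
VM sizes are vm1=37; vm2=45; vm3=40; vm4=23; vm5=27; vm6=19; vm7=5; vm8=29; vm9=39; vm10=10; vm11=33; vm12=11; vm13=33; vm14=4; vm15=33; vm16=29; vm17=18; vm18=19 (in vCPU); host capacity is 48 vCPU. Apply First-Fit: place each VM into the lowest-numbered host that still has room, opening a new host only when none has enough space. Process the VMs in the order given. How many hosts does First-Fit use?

host 1: place vm1 (37 vCPU), 11 vCPU left
host 2: place vm2 (45 vCPU), 3 vCPU left
host 3: place vm3 (40 vCPU), 8 vCPU left
host 4: place vm4 (23 vCPU), 25 vCPU left
host 5: place vm5 (27 vCPU), 21 vCPU left
host 4: place vm6 (19 vCPU), 6 vCPU left
host 1: place vm7 (5 vCPU), 6 vCPU left
host 6: place vm8 (29 vCPU), 19 vCPU left
host 7: place vm9 (39 vCPU), 9 vCPU left
host 5: place vm10 (10 vCPU), 11 vCPU left
host 8: place vm11 (33 vCPU), 15 vCPU left
host 5: place vm12 (11 vCPU), 0 vCPU left
host 9: place vm13 (33 vCPU), 15 vCPU left
host 1: place vm14 (4 vCPU), 2 vCPU left
host 10: place vm15 (33 vCPU), 15 vCPU left
host 11: place vm16 (29 vCPU), 19 vCPU left
host 6: place vm17 (18 vCPU), 1 vCPU left
host 11: place vm18 (19 vCPU), 0 vCPU left

11 hosts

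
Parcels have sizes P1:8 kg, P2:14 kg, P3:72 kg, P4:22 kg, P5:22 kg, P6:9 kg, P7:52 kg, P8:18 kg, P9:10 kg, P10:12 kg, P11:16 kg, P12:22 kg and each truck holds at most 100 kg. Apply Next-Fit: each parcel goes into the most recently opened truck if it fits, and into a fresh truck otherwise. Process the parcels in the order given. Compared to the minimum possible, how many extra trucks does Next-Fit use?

Next-Fit: [8,14,72] [22,22,9] [52,18,10,12] [16,22] → 4 trucks.
Total size 277 kg; any packing needs at least ⌈277/100⌉ = 3 trucks.
An optimal packing achieves that bound: [72,22] [52,22,22] [18,16,14,12,10,9,8] → 3 trucks.
Excess: 4 − 3 = 1.

1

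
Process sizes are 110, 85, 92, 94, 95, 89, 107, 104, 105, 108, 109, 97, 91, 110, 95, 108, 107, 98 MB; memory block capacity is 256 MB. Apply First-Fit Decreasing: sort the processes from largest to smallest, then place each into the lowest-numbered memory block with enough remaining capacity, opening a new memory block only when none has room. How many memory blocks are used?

9

Sorted descending: 110, 110, 109, 108, 108, 107, 107, 105, 104, 98, 97, 95, 95, 94, 92, 91, 89, 85.
memory block 1: place 110 MB, 146 MB left
memory block 1: place 110 MB, 36 MB left
memory block 2: place 109 MB, 147 MB left
memory block 2: place 108 MB, 39 MB left
memory block 3: place 108 MB, 148 MB left
memory block 3: place 107 MB, 41 MB left
memory block 4: place 107 MB, 149 MB left
memory block 4: place 105 MB, 44 MB left
memory block 5: place 104 MB, 152 MB left
memory block 5: place 98 MB, 54 MB left
memory block 6: place 97 MB, 159 MB left
memory block 6: place 95 MB, 64 MB left
memory block 7: place 95 MB, 161 MB left
memory block 7: place 94 MB, 67 MB left
memory block 8: place 92 MB, 164 MB left
memory block 8: place 91 MB, 73 MB left
memory block 9: place 89 MB, 167 MB left
memory block 9: place 85 MB, 82 MB left
Final memory blocks: [110,110] [109,108] [108,107] [107,105] [104,98] [97,95] [95,94] [92,91] [89,85].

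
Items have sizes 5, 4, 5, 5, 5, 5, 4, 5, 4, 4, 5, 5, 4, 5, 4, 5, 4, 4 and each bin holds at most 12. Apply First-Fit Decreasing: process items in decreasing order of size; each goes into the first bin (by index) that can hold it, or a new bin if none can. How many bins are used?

Sorted descending: 5, 5, 5, 5, 5, 5, 5, 5, 5, 5, 4, 4, 4, 4, 4, 4, 4, 4.
bin 1: place 5, 7 left
bin 1: place 5, 2 left
bin 2: place 5, 7 left
bin 2: place 5, 2 left
bin 3: place 5, 7 left
bin 3: place 5, 2 left
bin 4: place 5, 7 left
bin 4: place 5, 2 left
bin 5: place 5, 7 left
bin 5: place 5, 2 left
bin 6: place 4, 8 left
bin 6: place 4, 4 left
bin 6: place 4, 0 left
bin 7: place 4, 8 left
bin 7: place 4, 4 left
bin 7: place 4, 0 left
bin 8: place 4, 8 left
bin 8: place 4, 4 left

8 bins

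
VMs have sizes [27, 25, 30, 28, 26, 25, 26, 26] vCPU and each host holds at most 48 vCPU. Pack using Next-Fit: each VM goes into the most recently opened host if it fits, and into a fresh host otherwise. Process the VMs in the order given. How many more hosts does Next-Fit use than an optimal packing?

Next-Fit: [27] [25] [30] [28] [26] [25] [26] [26] → 8 hosts.
8 VMs exceed 24 vCPU (half the capacity), and no two of those can share a host, so at least 8 hosts are needed.
So 8 is already optimal.

0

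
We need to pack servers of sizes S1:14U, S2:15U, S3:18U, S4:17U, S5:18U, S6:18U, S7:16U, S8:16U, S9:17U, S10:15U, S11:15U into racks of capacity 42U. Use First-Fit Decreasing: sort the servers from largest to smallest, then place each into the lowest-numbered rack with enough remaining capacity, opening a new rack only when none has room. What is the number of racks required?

Sorted descending: 18, 18, 18, 17, 17, 16, 16, 15, 15, 15, 14.
rack 1: place 18U, 24U left
rack 1: place 18U, 6U left
rack 2: place 18U, 24U left
rack 2: place 17U, 7U left
rack 3: place 17U, 25U left
rack 3: place 16U, 9U left
rack 4: place 16U, 26U left
rack 4: place 15U, 11U left
rack 5: place 15U, 27U left
rack 5: place 15U, 12U left
rack 6: place 14U, 28U left

6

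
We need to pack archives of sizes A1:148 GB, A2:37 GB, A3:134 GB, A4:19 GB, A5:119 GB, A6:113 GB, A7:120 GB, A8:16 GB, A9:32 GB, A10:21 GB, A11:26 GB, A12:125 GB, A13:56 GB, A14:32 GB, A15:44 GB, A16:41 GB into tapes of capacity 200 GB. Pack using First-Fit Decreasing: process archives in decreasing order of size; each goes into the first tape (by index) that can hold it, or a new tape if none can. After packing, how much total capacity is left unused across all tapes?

117

Sorted descending: 148, 134, 125, 120, 119, 113, 56, 44, 41, 37, 32, 32, 26, 21, 19, 16.
tape 1: place 148 GB, 52 GB left
tape 2: place 134 GB, 66 GB left
tape 3: place 125 GB, 75 GB left
tape 4: place 120 GB, 80 GB left
tape 5: place 119 GB, 81 GB left
tape 6: place 113 GB, 87 GB left
tape 2: place 56 GB, 10 GB left
tape 1: place 44 GB, 8 GB left
tape 3: place 41 GB, 34 GB left
tape 4: place 37 GB, 43 GB left
tape 3: place 32 GB, 2 GB left
tape 4: place 32 GB, 11 GB left
tape 5: place 26 GB, 55 GB left
tape 5: place 21 GB, 34 GB left
tape 5: place 19 GB, 15 GB left
tape 6: place 16 GB, 71 GB left
6 tapes × 200 GB = 1200 GB; used 1083 GB; unused 117 GB.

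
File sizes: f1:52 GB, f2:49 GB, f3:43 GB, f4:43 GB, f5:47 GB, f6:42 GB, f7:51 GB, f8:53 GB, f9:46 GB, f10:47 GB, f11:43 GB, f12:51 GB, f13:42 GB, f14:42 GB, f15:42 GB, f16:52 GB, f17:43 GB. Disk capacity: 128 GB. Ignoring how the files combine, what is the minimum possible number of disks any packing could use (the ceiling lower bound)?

7

Total size = 52 + 49 + 43 + 43 + 47 + 42 + 51 + 53 + 46 + 47 + 43 + 51 + 42 + 42 + 42 + 52 + 43 = 788 GB.
⌈788 / 128⌉ = 7.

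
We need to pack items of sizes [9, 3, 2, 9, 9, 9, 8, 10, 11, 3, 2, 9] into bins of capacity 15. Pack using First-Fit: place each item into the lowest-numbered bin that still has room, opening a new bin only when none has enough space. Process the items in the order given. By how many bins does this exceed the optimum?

First-Fit: [9,3,2] [9,3,2] [9] [9] [8] [10] [11] [9] → 8 bins.
8 items exceed 7.5 (half the capacity), and no two of those can share a bin, so at least 8 bins are needed.
So 8 is already optimal.

0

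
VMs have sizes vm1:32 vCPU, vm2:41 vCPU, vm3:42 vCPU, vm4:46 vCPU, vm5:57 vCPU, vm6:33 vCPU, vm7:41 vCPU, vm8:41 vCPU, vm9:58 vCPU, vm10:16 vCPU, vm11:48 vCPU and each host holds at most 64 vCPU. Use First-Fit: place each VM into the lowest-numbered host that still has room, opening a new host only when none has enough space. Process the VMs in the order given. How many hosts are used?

10 hosts

Put vm1 (32 vCPU) in host 1; 32 vCPU remain.
Put vm2 (41 vCPU) in host 2; 23 vCPU remain.
Put vm3 (42 vCPU) in host 3; 22 vCPU remain.
Put vm4 (46 vCPU) in host 4; 18 vCPU remain.
Put vm5 (57 vCPU) in host 5; 7 vCPU remain.
Put vm6 (33 vCPU) in host 6; 31 vCPU remain.
Put vm7 (41 vCPU) in host 7; 23 vCPU remain.
Put vm8 (41 vCPU) in host 8; 23 vCPU remain.
Put vm9 (58 vCPU) in host 9; 6 vCPU remain.
Put vm10 (16 vCPU) in host 1; 16 vCPU remain.
Put vm11 (48 vCPU) in host 10; 16 vCPU remain.
Final hosts: [32,16] [41] [42] [46] [57] [33] [41] [41] [58] [48].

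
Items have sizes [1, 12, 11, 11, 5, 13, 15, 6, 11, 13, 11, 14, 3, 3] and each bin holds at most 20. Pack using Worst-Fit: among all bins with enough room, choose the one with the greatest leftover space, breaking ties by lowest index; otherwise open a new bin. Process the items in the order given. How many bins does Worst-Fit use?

9

bin 1: place 1, 19 left
bin 1: place 12, 7 left
bin 2: place 11, 9 left
bin 3: place 11, 9 left
bin 2: place 5, 4 left
bin 4: place 13, 7 left
bin 5: place 15, 5 left
bin 3: place 6, 3 left
bin 6: place 11, 9 left
bin 7: place 13, 7 left
bin 8: place 11, 9 left
bin 9: place 14, 6 left
bin 6: place 3, 6 left
bin 8: place 3, 6 left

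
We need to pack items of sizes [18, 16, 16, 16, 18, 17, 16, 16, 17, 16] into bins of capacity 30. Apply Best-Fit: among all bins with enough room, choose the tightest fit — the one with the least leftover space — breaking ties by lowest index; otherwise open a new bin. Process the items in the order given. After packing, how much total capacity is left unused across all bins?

bin 1: place 18, 12 left
bin 2: place 16, 14 left
bin 3: place 16, 14 left
bin 4: place 16, 14 left
bin 5: place 18, 12 left
bin 6: place 17, 13 left
bin 7: place 16, 14 left
bin 8: place 16, 14 left
bin 9: place 17, 13 left
bin 10: place 16, 14 left
10 bins × 30 = 300; used 166; unused 134.

134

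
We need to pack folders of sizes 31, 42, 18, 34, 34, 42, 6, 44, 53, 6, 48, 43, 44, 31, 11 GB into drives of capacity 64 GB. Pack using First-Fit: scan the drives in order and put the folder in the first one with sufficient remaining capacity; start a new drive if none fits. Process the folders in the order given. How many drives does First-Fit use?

drive 1: place 31 GB, 33 GB left
drive 2: place 42 GB, 22 GB left
drive 1: place 18 GB, 15 GB left
drive 3: place 34 GB, 30 GB left
drive 4: place 34 GB, 30 GB left
drive 5: place 42 GB, 22 GB left
drive 1: place 6 GB, 9 GB left
drive 6: place 44 GB, 20 GB left
drive 7: place 53 GB, 11 GB left
drive 1: place 6 GB, 3 GB left
drive 8: place 48 GB, 16 GB left
drive 9: place 43 GB, 21 GB left
drive 10: place 44 GB, 20 GB left
drive 11: place 31 GB, 33 GB left
drive 2: place 11 GB, 11 GB left

11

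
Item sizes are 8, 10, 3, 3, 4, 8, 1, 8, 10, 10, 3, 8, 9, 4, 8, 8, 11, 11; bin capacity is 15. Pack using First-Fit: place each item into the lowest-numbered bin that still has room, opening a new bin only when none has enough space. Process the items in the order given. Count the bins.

12

Put 8 in bin 1; 7 remain.
Put 10 in bin 2; 5 remain.
Put 3 in bin 1; 4 remain.
Put 3 in bin 1; 1 remain.
Put 4 in bin 2; 1 remain.
Put 8 in bin 3; 7 remain.
Put 1 in bin 1; 0 remain.
Put 8 in bin 4; 7 remain.
Put 10 in bin 5; 5 remain.
Put 10 in bin 6; 5 remain.
Put 3 in bin 3; 4 remain.
Put 8 in bin 7; 7 remain.
Put 9 in bin 8; 6 remain.
Put 4 in bin 3; 0 remain.
Put 8 in bin 9; 7 remain.
Put 8 in bin 10; 7 remain.
Put 11 in bin 11; 4 remain.
Put 11 in bin 12; 4 remain.
Final bins: [8,3,3,1] [10,4] [8,3,4] [8] [10] [10] [8] [9] [8] [8] [11] [11].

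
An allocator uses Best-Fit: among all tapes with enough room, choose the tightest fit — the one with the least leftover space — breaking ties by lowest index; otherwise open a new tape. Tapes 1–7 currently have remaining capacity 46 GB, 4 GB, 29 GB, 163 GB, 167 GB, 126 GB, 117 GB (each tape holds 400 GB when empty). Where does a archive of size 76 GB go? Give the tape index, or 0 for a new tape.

Tapes with room: tape 4 (163 GB), tape 5 (167 GB), tape 6 (126 GB), tape 7 (117 GB).
Tightest fit is tape 7 with 117 GB free.

7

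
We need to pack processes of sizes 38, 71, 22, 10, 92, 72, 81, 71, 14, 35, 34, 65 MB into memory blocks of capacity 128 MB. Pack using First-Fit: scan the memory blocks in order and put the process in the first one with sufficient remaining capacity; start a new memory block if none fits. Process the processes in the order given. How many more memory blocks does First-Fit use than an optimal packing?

First-Fit: [38,71,10] [22,92,14] [72,35] [81,34] [71] [65] → 6 memory blocks.
6 processes exceed 64 MB (half the capacity), and no two of those can share a memory block, so at least 6 memory blocks are needed.
So 6 is already optimal.

0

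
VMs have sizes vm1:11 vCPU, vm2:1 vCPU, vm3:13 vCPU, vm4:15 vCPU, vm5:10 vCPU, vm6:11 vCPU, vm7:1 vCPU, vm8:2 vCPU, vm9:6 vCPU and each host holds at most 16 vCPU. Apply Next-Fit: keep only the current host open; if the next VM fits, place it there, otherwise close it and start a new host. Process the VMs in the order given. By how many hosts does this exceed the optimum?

Next-Fit: [11,1] [13] [15] [10] [11,1,2] [6] → 6 hosts.
Total size 70 vCPU; any packing needs at least ⌈70/16⌉ = 5 hosts.
An optimal packing achieves that bound: [15,1] [13,2,1] [11] [11] [10,6] → 5 hosts.
Excess: 6 − 5 = 1.

1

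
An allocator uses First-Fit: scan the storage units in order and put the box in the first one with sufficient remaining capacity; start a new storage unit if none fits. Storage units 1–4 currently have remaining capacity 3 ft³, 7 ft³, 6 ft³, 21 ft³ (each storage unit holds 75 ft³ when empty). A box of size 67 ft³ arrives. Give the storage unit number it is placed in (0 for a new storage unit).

0

No storage unit has ≥ 67 ft³ free, so a new storage unit is opened.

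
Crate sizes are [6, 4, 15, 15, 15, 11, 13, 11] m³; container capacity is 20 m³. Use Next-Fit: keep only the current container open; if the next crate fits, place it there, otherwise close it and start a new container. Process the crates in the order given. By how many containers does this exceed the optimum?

Next-Fit: [6,4] [15] [15] [15] [11] [13] [11] → 7 containers.
6 crates exceed 10 m³ (half the capacity), and no two of those can share a container, so at least 6 containers are needed.
An optimal packing achieves that bound: [15,4] [15] [15] [13,6] [11] [11] → 6 containers.
Excess: 7 − 6 = 1.

1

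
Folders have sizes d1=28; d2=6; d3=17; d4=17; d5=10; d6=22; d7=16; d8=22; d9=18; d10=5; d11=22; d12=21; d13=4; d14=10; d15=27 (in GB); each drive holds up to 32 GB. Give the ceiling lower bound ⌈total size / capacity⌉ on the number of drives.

Total size = 28 + 6 + 17 + 17 + 10 + 22 + 16 + 22 + 18 + 5 + 22 + 21 + 4 + 10 + 27 = 245 GB.
⌈245 / 32⌉ = 8.

8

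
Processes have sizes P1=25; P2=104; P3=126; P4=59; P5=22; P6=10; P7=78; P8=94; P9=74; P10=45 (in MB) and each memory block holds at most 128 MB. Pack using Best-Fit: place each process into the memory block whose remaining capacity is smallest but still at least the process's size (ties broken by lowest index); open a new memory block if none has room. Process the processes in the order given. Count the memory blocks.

P1 (25 MB) → memory block 1 (remaining 103 MB)
P2 (104 MB) → memory block 2 (remaining 24 MB)
P3 (126 MB) → memory block 3 (remaining 2 MB)
P4 (59 MB) → memory block 1 (remaining 44 MB)
P5 (22 MB) → memory block 2 (remaining 2 MB)
P6 (10 MB) → memory block 1 (remaining 34 MB)
P7 (78 MB) → memory block 4 (remaining 50 MB)
P8 (94 MB) → memory block 5 (remaining 34 MB)
P9 (74 MB) → memory block 6 (remaining 54 MB)
P10 (45 MB) → memory block 4 (remaining 5 MB)

6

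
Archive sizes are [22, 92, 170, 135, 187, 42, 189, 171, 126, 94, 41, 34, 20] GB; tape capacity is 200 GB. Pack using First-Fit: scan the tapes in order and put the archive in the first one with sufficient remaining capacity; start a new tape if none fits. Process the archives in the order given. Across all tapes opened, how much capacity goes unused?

277

22 GB → tape 1 (remaining 178 GB)
92 GB → tape 1 (remaining 86 GB)
170 GB → tape 2 (remaining 30 GB)
135 GB → tape 3 (remaining 65 GB)
187 GB → tape 4 (remaining 13 GB)
42 GB → tape 1 (remaining 44 GB)
189 GB → tape 5 (remaining 11 GB)
171 GB → tape 6 (remaining 29 GB)
126 GB → tape 7 (remaining 74 GB)
94 GB → tape 8 (remaining 106 GB)
41 GB → tape 1 (remaining 3 GB)
34 GB → tape 3 (remaining 31 GB)
20 GB → tape 2 (remaining 10 GB)
8 tapes × 200 GB = 1600 GB; used 1323 GB; unused 277 GB.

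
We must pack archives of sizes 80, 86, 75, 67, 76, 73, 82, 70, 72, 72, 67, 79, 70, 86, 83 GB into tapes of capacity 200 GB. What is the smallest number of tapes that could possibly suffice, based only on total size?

Total size = 80 + 86 + 75 + 67 + 76 + 73 + 82 + 70 + 72 + 72 + 67 + 79 + 70 + 86 + 83 = 1138 GB.
⌈1138 / 200⌉ = 6.

6 tapes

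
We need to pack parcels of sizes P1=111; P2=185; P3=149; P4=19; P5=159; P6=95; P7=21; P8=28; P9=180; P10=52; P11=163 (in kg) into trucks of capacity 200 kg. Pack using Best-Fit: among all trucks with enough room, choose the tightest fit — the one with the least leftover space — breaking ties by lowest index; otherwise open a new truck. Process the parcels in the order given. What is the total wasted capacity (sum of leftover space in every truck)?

238

truck 1: place P1 (111 kg), 89 kg left
truck 2: place P2 (185 kg), 15 kg left
truck 3: place P3 (149 kg), 51 kg left
truck 3: place P4 (19 kg), 32 kg left
truck 4: place P5 (159 kg), 41 kg left
truck 5: place P6 (95 kg), 105 kg left
truck 3: place P7 (21 kg), 11 kg left
truck 4: place P8 (28 kg), 13 kg left
truck 6: place P9 (180 kg), 20 kg left
truck 1: place P10 (52 kg), 37 kg left
truck 7: place P11 (163 kg), 37 kg left
7 trucks × 200 kg = 1400 kg; used 1162 kg; unused 238 kg.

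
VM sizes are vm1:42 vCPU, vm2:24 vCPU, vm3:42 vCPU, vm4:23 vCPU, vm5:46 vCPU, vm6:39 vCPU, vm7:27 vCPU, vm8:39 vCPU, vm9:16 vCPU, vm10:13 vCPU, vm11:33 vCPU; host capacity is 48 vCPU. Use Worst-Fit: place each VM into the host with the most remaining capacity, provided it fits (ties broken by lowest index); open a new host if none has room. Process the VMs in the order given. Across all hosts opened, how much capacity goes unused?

vm1 (42 vCPU) → host 1 (remaining 6 vCPU)
vm2 (24 vCPU) → host 2 (remaining 24 vCPU)
vm3 (42 vCPU) → host 3 (remaining 6 vCPU)
vm4 (23 vCPU) → host 2 (remaining 1 vCPU)
vm5 (46 vCPU) → host 4 (remaining 2 vCPU)
vm6 (39 vCPU) → host 5 (remaining 9 vCPU)
vm7 (27 vCPU) → host 6 (remaining 21 vCPU)
vm8 (39 vCPU) → host 7 (remaining 9 vCPU)
vm9 (16 vCPU) → host 6 (remaining 5 vCPU)
vm10 (13 vCPU) → host 8 (remaining 35 vCPU)
vm11 (33 vCPU) → host 8 (remaining 2 vCPU)
8 hosts × 48 vCPU = 384 vCPU; used 344 vCPU; unused 40 vCPU.

40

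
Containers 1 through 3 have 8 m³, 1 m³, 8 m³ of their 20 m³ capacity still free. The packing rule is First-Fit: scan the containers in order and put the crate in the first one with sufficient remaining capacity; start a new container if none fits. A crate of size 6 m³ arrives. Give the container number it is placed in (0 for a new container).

Containers with room: container 1 (8 m³), container 3 (8 m³).
The first with room is container 1.

1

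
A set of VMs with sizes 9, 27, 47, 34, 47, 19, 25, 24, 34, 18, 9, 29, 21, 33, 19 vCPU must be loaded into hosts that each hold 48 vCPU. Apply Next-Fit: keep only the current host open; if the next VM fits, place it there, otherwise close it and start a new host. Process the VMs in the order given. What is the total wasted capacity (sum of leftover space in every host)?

181

host 1: place 9 vCPU, 39 vCPU left
host 1: place 27 vCPU, 12 vCPU left
host 2: place 47 vCPU, 1 vCPU left
host 3: place 34 vCPU, 14 vCPU left
host 4: place 47 vCPU, 1 vCPU left
host 5: place 19 vCPU, 29 vCPU left
host 5: place 25 vCPU, 4 vCPU left
host 6: place 24 vCPU, 24 vCPU left
host 7: place 34 vCPU, 14 vCPU left
host 8: place 18 vCPU, 30 vCPU left
host 8: place 9 vCPU, 21 vCPU left
host 9: place 29 vCPU, 19 vCPU left
host 10: place 21 vCPU, 27 vCPU left
host 11: place 33 vCPU, 15 vCPU left
host 12: place 19 vCPU, 29 vCPU left
12 hosts × 48 vCPU = 576 vCPU; used 395 vCPU; unused 181 vCPU.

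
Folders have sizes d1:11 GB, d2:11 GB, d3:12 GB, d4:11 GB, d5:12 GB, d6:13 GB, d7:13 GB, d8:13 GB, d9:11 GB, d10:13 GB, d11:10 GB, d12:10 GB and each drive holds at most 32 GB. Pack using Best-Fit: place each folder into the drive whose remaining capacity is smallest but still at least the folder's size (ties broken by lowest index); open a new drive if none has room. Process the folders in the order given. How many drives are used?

d1 (11 GB) → drive 1 (remaining 21 GB)
d2 (11 GB) → drive 1 (remaining 10 GB)
d3 (12 GB) → drive 2 (remaining 20 GB)
d4 (11 GB) → drive 2 (remaining 9 GB)
d5 (12 GB) → drive 3 (remaining 20 GB)
d6 (13 GB) → drive 3 (remaining 7 GB)
d7 (13 GB) → drive 4 (remaining 19 GB)
d8 (13 GB) → drive 4 (remaining 6 GB)
d9 (11 GB) → drive 5 (remaining 21 GB)
d10 (13 GB) → drive 5 (remaining 8 GB)
d11 (10 GB) → drive 1 (remaining 0 GB)
d12 (10 GB) → drive 6 (remaining 22 GB)
Final drives: [11,11,10] [12,11] [12,13] [13,13] [11,13] [10].

6 drives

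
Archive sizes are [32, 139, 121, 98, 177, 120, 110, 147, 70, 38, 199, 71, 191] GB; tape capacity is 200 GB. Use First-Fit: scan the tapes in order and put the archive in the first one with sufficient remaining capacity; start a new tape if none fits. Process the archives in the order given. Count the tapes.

tape 1: place 32 GB, 168 GB left
tape 1: place 139 GB, 29 GB left
tape 2: place 121 GB, 79 GB left
tape 3: place 98 GB, 102 GB left
tape 4: place 177 GB, 23 GB left
tape 5: place 120 GB, 80 GB left
tape 6: place 110 GB, 90 GB left
tape 7: place 147 GB, 53 GB left
tape 2: place 70 GB, 9 GB left
tape 3: place 38 GB, 64 GB left
tape 8: place 199 GB, 1 GB left
tape 5: place 71 GB, 9 GB left
tape 9: place 191 GB, 9 GB left

9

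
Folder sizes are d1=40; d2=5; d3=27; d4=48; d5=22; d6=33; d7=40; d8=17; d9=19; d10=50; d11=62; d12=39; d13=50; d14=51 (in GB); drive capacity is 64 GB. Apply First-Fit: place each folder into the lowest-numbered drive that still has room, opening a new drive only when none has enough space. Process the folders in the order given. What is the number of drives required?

Put d1 (40 GB) in drive 1; 24 GB remain.
Put d2 (5 GB) in drive 1; 19 GB remain.
Put d3 (27 GB) in drive 2; 37 GB remain.
Put d4 (48 GB) in drive 3; 16 GB remain.
Put d5 (22 GB) in drive 2; 15 GB remain.
Put d6 (33 GB) in drive 4; 31 GB remain.
Put d7 (40 GB) in drive 5; 24 GB remain.
Put d8 (17 GB) in drive 1; 2 GB remain.
Put d9 (19 GB) in drive 4; 12 GB remain.
Put d10 (50 GB) in drive 6; 14 GB remain.
Put d11 (62 GB) in drive 7; 2 GB remain.
Put d12 (39 GB) in drive 8; 25 GB remain.
Put d13 (50 GB) in drive 9; 14 GB remain.
Put d14 (51 GB) in drive 10; 13 GB remain.

10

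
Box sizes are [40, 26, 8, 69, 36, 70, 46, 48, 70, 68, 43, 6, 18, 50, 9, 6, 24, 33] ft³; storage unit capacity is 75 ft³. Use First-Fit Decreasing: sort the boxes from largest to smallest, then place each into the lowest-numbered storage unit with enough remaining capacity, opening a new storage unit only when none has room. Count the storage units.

Sorted descending: 70, 70, 69, 68, 50, 48, 46, 43, 40, 36, 33, 26, 24, 18, 9, 8, 6, 6.
storage unit 1: place 70 ft³, 5 ft³ left
storage unit 2: place 70 ft³, 5 ft³ left
storage unit 3: place 69 ft³, 6 ft³ left
storage unit 4: place 68 ft³, 7 ft³ left
storage unit 5: place 50 ft³, 25 ft³ left
storage unit 6: place 48 ft³, 27 ft³ left
storage unit 7: place 46 ft³, 29 ft³ left
storage unit 8: place 43 ft³, 32 ft³ left
storage unit 9: place 40 ft³, 35 ft³ left
storage unit 10: place 36 ft³, 39 ft³ left
storage unit 9: place 33 ft³, 2 ft³ left
storage unit 6: place 26 ft³, 1 ft³ left
storage unit 5: place 24 ft³, 1 ft³ left
storage unit 7: place 18 ft³, 11 ft³ left
storage unit 7: place 9 ft³, 2 ft³ left
storage unit 8: place 8 ft³, 24 ft³ left
storage unit 3: place 6 ft³, 0 ft³ left
storage unit 4: place 6 ft³, 1 ft³ left

10 storage units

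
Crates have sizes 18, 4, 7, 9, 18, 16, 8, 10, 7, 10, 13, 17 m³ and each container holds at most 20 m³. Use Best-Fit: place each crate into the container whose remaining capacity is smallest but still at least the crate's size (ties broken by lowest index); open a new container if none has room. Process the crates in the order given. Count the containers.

container 1: place 18 m³, 2 m³ left
container 2: place 4 m³, 16 m³ left
container 2: place 7 m³, 9 m³ left
container 2: place 9 m³, 0 m³ left
container 3: place 18 m³, 2 m³ left
container 4: place 16 m³, 4 m³ left
container 5: place 8 m³, 12 m³ left
container 5: place 10 m³, 2 m³ left
container 6: place 7 m³, 13 m³ left
container 6: place 10 m³, 3 m³ left
container 7: place 13 m³, 7 m³ left
container 8: place 17 m³, 3 m³ left

8 containers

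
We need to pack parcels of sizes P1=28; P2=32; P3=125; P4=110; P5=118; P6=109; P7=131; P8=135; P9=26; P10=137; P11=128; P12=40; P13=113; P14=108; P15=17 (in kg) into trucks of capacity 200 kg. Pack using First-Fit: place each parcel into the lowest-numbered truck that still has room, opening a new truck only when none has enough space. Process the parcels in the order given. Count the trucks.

Put P1 (28 kg) in truck 1; 172 kg remain.
Put P2 (32 kg) in truck 1; 140 kg remain.
Put P3 (125 kg) in truck 1; 15 kg remain.
Put P4 (110 kg) in truck 2; 90 kg remain.
Put P5 (118 kg) in truck 3; 82 kg remain.
Put P6 (109 kg) in truck 4; 91 kg remain.
Put P7 (131 kg) in truck 5; 69 kg remain.
Put P8 (135 kg) in truck 6; 65 kg remain.
Put P9 (26 kg) in truck 2; 64 kg remain.
Put P10 (137 kg) in truck 7; 63 kg remain.
Put P11 (128 kg) in truck 8; 72 kg remain.
Put P12 (40 kg) in truck 2; 24 kg remain.
Put P13 (113 kg) in truck 9; 87 kg remain.
Put P14 (108 kg) in truck 10; 92 kg remain.
Put P15 (17 kg) in truck 2; 7 kg remain.

10 trucks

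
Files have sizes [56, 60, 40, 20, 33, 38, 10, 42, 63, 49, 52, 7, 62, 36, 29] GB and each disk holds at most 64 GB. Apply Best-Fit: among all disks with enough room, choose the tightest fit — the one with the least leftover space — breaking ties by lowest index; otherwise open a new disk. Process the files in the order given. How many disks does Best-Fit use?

disk 1: place 56 GB, 8 GB left
disk 2: place 60 GB, 4 GB left
disk 3: place 40 GB, 24 GB left
disk 3: place 20 GB, 4 GB left
disk 4: place 33 GB, 31 GB left
disk 5: place 38 GB, 26 GB left
disk 5: place 10 GB, 16 GB left
disk 6: place 42 GB, 22 GB left
disk 7: place 63 GB, 1 GB left
disk 8: place 49 GB, 15 GB left
disk 9: place 52 GB, 12 GB left
disk 1: place 7 GB, 1 GB left
disk 10: place 62 GB, 2 GB left
disk 11: place 36 GB, 28 GB left
disk 4: place 29 GB, 2 GB left
Final disks: [56,7] [60] [40,20] [33,29] [38,10] [42] [63] [49] [52] [62] [36].

11 disks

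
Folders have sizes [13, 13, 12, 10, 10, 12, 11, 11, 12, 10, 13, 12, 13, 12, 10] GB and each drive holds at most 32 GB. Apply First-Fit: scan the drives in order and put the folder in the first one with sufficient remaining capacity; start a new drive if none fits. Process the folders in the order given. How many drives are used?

7 drives

Put 13 GB in drive 1; 19 GB remain.
Put 13 GB in drive 1; 6 GB remain.
Put 12 GB in drive 2; 20 GB remain.
Put 10 GB in drive 2; 10 GB remain.
Put 10 GB in drive 2; 0 GB remain.
Put 12 GB in drive 3; 20 GB remain.
Put 11 GB in drive 3; 9 GB remain.
Put 11 GB in drive 4; 21 GB remain.
Put 12 GB in drive 4; 9 GB remain.
Put 10 GB in drive 5; 22 GB remain.
Put 13 GB in drive 5; 9 GB remain.
Put 12 GB in drive 6; 20 GB remain.
Put 13 GB in drive 6; 7 GB remain.
Put 12 GB in drive 7; 20 GB remain.
Put 10 GB in drive 7; 10 GB remain.
Final drives: [13,13] [12,10,10] [12,11] [11,12] [10,13] [12,13] [12,10].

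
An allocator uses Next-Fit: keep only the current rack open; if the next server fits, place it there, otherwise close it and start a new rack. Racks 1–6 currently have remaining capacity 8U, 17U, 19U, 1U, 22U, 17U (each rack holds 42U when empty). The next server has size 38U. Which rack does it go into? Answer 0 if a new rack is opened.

Next-Fit only looks at rack 6, which has 17U free.
38U does not fit, so a new rack is opened.

0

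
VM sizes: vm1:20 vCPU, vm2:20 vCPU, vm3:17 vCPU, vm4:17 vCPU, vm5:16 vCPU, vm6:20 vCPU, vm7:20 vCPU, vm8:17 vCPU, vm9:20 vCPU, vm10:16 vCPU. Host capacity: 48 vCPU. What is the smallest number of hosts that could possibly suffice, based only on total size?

4 hosts

Total size = 20 + 20 + 17 + 17 + 16 + 20 + 20 + 17 + 20 + 16 = 183 vCPU.
⌈183 / 48⌉ = 4.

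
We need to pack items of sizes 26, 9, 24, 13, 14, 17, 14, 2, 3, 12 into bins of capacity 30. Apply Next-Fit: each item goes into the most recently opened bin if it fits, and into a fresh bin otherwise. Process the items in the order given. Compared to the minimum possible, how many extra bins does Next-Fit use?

Next-Fit: [26] [9] [24] [13,14] [17] [14,2,3] [12] → 7 bins.
Total size 134; any packing needs at least ⌈134/30⌉ = 5 bins.
An optimal packing achieves that bound: [26,3] [24,2] [17,13] [14,14] [12,9] → 5 bins.
Excess: 7 − 5 = 2.

2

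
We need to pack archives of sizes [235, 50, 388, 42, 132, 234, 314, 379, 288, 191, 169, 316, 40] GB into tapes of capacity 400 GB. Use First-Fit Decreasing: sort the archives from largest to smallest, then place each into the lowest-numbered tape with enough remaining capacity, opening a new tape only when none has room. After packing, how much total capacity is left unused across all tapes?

Sorted descending: 388, 379, 316, 314, 288, 235, 234, 191, 169, 132, 50, 42, 40.
tape 1: place 388 GB, 12 GB left
tape 2: place 379 GB, 21 GB left
tape 3: place 316 GB, 84 GB left
tape 4: place 314 GB, 86 GB left
tape 5: place 288 GB, 112 GB left
tape 6: place 235 GB, 165 GB left
tape 7: place 234 GB, 166 GB left
tape 8: place 191 GB, 209 GB left
tape 8: place 169 GB, 40 GB left
tape 6: place 132 GB, 33 GB left
tape 3: place 50 GB, 34 GB left
tape 4: place 42 GB, 44 GB left
tape 4: place 40 GB, 4 GB left
8 tapes × 400 GB = 3200 GB; used 2778 GB; unused 422 GB.

422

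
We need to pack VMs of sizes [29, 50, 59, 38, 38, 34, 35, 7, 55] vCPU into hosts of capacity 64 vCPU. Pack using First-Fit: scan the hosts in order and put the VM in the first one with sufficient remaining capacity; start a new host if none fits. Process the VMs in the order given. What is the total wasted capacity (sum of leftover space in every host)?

103

Put 29 vCPU in host 1; 35 vCPU remain.
Put 50 vCPU in host 2; 14 vCPU remain.
Put 59 vCPU in host 3; 5 vCPU remain.
Put 38 vCPU in host 4; 26 vCPU remain.
Put 38 vCPU in host 5; 26 vCPU remain.
Put 34 vCPU in host 1; 1 vCPU remain.
Put 35 vCPU in host 6; 29 vCPU remain.
Put 7 vCPU in host 2; 7 vCPU remain.
Put 55 vCPU in host 7; 9 vCPU remain.
7 hosts × 64 vCPU = 448 vCPU; used 345 vCPU; unused 103 vCPU.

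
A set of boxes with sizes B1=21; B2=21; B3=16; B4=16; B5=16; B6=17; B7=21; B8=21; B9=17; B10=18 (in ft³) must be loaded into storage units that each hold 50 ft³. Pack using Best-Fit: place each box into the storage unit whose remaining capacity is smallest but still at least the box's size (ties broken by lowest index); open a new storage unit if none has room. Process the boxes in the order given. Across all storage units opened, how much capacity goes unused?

storage unit 1: place B1 (21 ft³), 29 ft³ left
storage unit 1: place B2 (21 ft³), 8 ft³ left
storage unit 2: place B3 (16 ft³), 34 ft³ left
storage unit 2: place B4 (16 ft³), 18 ft³ left
storage unit 2: place B5 (16 ft³), 2 ft³ left
storage unit 3: place B6 (17 ft³), 33 ft³ left
storage unit 3: place B7 (21 ft³), 12 ft³ left
storage unit 4: place B8 (21 ft³), 29 ft³ left
storage unit 4: place B9 (17 ft³), 12 ft³ left
storage unit 5: place B10 (18 ft³), 32 ft³ left
5 storage units × 50 ft³ = 250 ft³; used 184 ft³; unused 66 ft³.

66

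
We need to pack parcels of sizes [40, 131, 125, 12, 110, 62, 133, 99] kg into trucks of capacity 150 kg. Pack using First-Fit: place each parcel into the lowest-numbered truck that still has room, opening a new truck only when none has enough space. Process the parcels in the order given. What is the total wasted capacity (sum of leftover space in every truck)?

188

truck 1: place 40 kg, 110 kg left
truck 2: place 131 kg, 19 kg left
truck 3: place 125 kg, 25 kg left
truck 1: place 12 kg, 98 kg left
truck 4: place 110 kg, 40 kg left
truck 1: place 62 kg, 36 kg left
truck 5: place 133 kg, 17 kg left
truck 6: place 99 kg, 51 kg left
6 trucks × 150 kg = 900 kg; used 712 kg; unused 188 kg.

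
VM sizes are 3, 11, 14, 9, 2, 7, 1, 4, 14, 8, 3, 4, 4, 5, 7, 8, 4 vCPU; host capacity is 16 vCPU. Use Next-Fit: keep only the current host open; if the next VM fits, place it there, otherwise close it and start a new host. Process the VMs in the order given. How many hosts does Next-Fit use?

Put 3 vCPU in host 1; 13 vCPU remain.
Put 11 vCPU in host 1; 2 vCPU remain.
Put 14 vCPU in host 2; 2 vCPU remain.
Put 9 vCPU in host 3; 7 vCPU remain.
Put 2 vCPU in host 3; 5 vCPU remain.
Put 7 vCPU in host 4; 9 vCPU remain.
Put 1 vCPU in host 4; 8 vCPU remain.
Put 4 vCPU in host 4; 4 vCPU remain.
Put 14 vCPU in host 5; 2 vCPU remain.
Put 8 vCPU in host 6; 8 vCPU remain.
Put 3 vCPU in host 6; 5 vCPU remain.
Put 4 vCPU in host 6; 1 vCPU remain.
Put 4 vCPU in host 7; 12 vCPU remain.
Put 5 vCPU in host 7; 7 vCPU remain.
Put 7 vCPU in host 7; 0 vCPU remain.
Put 8 vCPU in host 8; 8 vCPU remain.
Put 4 vCPU in host 8; 4 vCPU remain.

8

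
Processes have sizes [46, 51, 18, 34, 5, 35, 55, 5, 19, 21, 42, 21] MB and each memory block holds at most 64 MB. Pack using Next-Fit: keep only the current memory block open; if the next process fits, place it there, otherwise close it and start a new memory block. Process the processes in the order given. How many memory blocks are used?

7 memory blocks

memory block 1: place 46 MB, 18 MB left
memory block 2: place 51 MB, 13 MB left
memory block 3: place 18 MB, 46 MB left
memory block 3: place 34 MB, 12 MB left
memory block 3: place 5 MB, 7 MB left
memory block 4: place 35 MB, 29 MB left
memory block 5: place 55 MB, 9 MB left
memory block 5: place 5 MB, 4 MB left
memory block 6: place 19 MB, 45 MB left
memory block 6: place 21 MB, 24 MB left
memory block 7: place 42 MB, 22 MB left
memory block 7: place 21 MB, 1 MB left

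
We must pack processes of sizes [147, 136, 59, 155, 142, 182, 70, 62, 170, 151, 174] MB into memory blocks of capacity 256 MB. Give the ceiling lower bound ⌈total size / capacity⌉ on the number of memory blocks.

6

Total size = 147 + 136 + 59 + 155 + 142 + 182 + 70 + 62 + 170 + 151 + 174 = 1448 MB.
⌈1448 / 256⌉ = 6.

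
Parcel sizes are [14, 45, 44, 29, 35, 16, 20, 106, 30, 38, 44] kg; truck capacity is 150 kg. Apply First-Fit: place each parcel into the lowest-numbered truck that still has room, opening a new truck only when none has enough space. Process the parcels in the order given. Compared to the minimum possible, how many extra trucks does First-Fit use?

0

First-Fit: [14,45,44,29,16] [35,20,30,38] [106,44] → 3 trucks.
Total size 421 kg; any packing needs at least ⌈421/150⌉ = 3 trucks.
So 3 is already optimal.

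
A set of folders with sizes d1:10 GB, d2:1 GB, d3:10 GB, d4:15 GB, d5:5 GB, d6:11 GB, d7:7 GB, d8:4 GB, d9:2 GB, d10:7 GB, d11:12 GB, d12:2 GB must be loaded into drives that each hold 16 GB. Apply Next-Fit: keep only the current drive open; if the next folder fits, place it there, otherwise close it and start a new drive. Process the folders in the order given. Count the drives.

Put d1 (10 GB) in drive 1; 6 GB remain.
Put d2 (1 GB) in drive 1; 5 GB remain.
Put d3 (10 GB) in drive 2; 6 GB remain.
Put d4 (15 GB) in drive 3; 1 GB remain.
Put d5 (5 GB) in drive 4; 11 GB remain.
Put d6 (11 GB) in drive 4; 0 GB remain.
Put d7 (7 GB) in drive 5; 9 GB remain.
Put d8 (4 GB) in drive 5; 5 GB remain.
Put d9 (2 GB) in drive 5; 3 GB remain.
Put d10 (7 GB) in drive 6; 9 GB remain.
Put d11 (12 GB) in drive 7; 4 GB remain.
Put d12 (2 GB) in drive 7; 2 GB remain.

7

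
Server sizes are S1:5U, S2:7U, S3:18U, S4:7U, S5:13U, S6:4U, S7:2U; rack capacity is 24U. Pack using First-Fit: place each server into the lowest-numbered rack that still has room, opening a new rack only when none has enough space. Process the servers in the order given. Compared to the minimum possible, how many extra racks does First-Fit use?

First-Fit: [5,7,7,4] [18,2] [13] → 3 racks.
Total size 56U; any packing needs at least ⌈56/24⌉ = 3 racks.
So 3 is already optimal.

0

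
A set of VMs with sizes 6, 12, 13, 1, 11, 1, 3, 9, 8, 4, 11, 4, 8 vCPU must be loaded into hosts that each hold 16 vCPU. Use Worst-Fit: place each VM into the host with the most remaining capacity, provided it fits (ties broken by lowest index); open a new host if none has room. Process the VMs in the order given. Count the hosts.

8 hosts

Put 6 vCPU in host 1; 10 vCPU remain.
Put 12 vCPU in host 2; 4 vCPU remain.
Put 13 vCPU in host 3; 3 vCPU remain.
Put 1 vCPU in host 1; 9 vCPU remain.
Put 11 vCPU in host 4; 5 vCPU remain.
Put 1 vCPU in host 1; 8 vCPU remain.
Put 3 vCPU in host 1; 5 vCPU remain.
Put 9 vCPU in host 5; 7 vCPU remain.
Put 8 vCPU in host 6; 8 vCPU remain.
Put 4 vCPU in host 6; 4 vCPU remain.
Put 11 vCPU in host 7; 5 vCPU remain.
Put 4 vCPU in host 5; 3 vCPU remain.
Put 8 vCPU in host 8; 8 vCPU remain.
Final hosts: [6,1,1,3] [12] [13] [11] [9,4] [8,4] [11] [8].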